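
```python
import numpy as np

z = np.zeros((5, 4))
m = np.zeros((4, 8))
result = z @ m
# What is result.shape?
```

(5, 8)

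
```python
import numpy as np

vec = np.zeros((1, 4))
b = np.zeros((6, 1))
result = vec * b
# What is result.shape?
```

(6, 4)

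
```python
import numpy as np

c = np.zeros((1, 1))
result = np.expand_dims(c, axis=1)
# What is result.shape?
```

(1, 1, 1)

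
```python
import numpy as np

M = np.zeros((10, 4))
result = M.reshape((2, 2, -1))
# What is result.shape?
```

(2, 2, 10)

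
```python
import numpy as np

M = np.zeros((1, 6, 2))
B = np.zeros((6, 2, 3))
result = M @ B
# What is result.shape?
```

(6, 6, 3)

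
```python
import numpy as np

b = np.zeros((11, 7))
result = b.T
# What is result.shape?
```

(7, 11)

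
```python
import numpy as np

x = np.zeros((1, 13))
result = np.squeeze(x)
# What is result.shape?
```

(13,)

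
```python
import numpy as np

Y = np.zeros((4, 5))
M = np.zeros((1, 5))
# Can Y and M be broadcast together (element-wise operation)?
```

Yes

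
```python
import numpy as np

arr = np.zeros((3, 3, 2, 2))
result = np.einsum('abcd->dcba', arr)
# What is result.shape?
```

(2, 2, 3, 3)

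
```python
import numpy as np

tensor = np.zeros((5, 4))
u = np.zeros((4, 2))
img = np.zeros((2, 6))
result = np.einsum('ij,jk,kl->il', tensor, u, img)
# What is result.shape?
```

(5, 6)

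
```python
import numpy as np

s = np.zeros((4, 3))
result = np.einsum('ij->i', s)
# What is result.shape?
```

(4,)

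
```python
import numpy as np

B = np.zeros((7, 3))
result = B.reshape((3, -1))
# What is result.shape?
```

(3, 7)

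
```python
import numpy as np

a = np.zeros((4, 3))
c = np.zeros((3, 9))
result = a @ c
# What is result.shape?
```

(4, 9)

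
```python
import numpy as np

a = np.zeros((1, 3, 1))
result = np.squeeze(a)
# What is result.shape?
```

(3,)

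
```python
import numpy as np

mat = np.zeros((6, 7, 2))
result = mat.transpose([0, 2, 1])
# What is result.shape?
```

(6, 2, 7)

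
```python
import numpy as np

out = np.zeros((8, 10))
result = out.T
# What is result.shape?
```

(10, 8)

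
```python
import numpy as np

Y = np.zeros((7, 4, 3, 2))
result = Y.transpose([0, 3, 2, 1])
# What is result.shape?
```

(7, 2, 3, 4)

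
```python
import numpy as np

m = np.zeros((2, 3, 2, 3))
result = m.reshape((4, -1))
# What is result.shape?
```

(4, 9)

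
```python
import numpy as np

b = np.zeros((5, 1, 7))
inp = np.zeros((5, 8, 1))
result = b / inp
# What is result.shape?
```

(5, 8, 7)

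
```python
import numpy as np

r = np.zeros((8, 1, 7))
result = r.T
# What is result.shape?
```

(7, 1, 8)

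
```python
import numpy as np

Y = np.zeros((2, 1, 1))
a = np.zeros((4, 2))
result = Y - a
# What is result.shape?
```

(2, 4, 2)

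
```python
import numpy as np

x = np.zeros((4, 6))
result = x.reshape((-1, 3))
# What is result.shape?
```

(8, 3)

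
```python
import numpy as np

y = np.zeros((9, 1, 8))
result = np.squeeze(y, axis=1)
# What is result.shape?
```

(9, 8)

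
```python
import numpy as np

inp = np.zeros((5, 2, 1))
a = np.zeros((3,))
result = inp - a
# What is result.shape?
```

(5, 2, 3)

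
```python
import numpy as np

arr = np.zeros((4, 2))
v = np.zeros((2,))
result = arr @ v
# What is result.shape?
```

(4,)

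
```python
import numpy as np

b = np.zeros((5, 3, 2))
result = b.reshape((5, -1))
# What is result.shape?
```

(5, 6)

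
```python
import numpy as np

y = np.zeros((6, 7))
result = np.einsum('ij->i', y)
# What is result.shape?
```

(6,)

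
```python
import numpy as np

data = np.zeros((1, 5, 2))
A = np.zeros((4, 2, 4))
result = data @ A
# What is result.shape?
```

(4, 5, 4)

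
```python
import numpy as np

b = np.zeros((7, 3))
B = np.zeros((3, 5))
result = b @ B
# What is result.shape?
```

(7, 5)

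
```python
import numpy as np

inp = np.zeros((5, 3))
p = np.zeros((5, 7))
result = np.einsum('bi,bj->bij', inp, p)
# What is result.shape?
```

(5, 3, 7)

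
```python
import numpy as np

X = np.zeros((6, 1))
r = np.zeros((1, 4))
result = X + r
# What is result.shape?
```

(6, 4)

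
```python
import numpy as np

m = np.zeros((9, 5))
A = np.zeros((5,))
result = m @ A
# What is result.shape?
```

(9,)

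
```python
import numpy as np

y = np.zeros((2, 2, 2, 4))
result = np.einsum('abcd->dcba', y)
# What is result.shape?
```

(4, 2, 2, 2)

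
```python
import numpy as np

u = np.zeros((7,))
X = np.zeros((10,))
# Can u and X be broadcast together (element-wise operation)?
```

No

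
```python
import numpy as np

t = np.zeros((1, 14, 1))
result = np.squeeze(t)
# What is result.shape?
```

(14,)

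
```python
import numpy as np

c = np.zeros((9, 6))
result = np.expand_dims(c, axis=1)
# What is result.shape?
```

(9, 1, 6)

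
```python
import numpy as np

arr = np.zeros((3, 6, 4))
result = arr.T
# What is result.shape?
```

(4, 6, 3)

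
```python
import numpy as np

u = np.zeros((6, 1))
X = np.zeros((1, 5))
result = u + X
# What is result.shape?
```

(6, 5)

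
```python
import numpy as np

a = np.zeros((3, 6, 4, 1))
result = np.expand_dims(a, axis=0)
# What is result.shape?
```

(1, 3, 6, 4, 1)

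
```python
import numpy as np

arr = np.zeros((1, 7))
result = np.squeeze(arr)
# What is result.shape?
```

(7,)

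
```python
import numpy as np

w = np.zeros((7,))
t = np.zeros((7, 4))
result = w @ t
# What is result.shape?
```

(4,)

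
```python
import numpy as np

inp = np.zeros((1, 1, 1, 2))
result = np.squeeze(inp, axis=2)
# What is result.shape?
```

(1, 1, 2)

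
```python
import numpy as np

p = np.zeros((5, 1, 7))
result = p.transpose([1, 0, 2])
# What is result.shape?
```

(1, 5, 7)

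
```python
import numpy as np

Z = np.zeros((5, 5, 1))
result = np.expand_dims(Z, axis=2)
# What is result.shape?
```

(5, 5, 1, 1)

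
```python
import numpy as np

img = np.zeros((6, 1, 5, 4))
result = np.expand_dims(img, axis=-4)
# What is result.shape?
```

(6, 1, 1, 5, 4)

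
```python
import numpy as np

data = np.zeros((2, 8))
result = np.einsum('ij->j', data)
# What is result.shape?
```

(8,)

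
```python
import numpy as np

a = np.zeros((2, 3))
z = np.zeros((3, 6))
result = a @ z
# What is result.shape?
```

(2, 6)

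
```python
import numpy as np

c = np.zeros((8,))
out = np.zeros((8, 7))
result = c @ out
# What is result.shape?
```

(7,)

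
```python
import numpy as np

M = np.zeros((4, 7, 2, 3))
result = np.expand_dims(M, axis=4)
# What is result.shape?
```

(4, 7, 2, 3, 1)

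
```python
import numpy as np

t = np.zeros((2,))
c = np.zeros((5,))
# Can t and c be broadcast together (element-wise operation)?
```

No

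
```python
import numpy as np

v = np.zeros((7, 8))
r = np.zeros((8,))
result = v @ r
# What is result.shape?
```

(7,)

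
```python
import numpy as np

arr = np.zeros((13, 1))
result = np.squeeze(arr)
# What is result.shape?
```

(13,)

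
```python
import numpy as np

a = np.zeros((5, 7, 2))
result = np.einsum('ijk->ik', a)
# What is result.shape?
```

(5, 2)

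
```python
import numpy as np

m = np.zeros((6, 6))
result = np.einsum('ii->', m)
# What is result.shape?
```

()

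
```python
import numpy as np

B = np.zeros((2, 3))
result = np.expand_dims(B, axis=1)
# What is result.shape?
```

(2, 1, 3)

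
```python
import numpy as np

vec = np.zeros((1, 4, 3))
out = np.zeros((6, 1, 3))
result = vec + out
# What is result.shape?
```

(6, 4, 3)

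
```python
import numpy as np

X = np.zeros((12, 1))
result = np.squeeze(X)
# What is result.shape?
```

(12,)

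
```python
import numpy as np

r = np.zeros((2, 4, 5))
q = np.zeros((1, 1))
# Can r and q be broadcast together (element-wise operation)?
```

Yes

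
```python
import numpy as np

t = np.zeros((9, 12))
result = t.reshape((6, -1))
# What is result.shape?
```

(6, 18)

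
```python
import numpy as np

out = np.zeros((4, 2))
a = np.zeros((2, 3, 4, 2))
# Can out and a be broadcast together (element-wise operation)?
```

Yes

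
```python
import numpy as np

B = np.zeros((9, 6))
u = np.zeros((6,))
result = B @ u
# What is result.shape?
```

(9,)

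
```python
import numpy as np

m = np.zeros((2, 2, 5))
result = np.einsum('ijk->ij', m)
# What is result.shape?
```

(2, 2)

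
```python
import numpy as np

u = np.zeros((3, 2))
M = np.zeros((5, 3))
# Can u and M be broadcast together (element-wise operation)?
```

No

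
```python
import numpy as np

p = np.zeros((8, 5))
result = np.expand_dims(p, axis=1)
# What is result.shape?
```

(8, 1, 5)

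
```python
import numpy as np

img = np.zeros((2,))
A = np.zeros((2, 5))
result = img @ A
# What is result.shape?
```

(5,)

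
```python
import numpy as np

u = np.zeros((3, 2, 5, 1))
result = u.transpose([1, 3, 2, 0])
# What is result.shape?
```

(2, 1, 5, 3)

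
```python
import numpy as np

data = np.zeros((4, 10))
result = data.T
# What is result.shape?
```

(10, 4)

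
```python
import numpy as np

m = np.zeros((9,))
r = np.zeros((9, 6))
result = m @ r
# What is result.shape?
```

(6,)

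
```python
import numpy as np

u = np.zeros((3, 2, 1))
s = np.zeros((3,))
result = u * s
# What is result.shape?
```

(3, 2, 3)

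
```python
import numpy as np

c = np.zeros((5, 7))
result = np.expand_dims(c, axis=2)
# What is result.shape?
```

(5, 7, 1)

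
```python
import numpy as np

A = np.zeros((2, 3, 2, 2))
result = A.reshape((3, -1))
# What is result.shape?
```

(3, 8)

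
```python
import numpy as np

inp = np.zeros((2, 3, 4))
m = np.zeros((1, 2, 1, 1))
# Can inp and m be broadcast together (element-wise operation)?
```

Yes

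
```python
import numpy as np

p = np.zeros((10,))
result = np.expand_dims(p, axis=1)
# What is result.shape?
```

(10, 1)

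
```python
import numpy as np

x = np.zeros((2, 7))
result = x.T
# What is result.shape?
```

(7, 2)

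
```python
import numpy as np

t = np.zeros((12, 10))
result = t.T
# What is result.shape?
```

(10, 12)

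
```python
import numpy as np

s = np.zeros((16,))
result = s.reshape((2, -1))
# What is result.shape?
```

(2, 8)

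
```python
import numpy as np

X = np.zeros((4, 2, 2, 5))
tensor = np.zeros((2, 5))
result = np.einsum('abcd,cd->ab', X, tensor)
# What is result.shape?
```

(4, 2)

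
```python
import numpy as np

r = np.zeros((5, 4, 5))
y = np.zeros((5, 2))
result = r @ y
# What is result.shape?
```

(5, 4, 2)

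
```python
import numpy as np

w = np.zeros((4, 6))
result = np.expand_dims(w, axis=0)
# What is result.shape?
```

(1, 4, 6)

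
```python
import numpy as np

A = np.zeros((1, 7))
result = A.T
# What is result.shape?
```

(7, 1)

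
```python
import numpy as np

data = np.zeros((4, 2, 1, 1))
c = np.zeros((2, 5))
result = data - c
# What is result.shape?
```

(4, 2, 2, 5)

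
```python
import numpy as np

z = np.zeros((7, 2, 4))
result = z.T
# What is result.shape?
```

(4, 2, 7)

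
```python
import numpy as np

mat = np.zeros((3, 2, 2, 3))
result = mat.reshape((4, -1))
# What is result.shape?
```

(4, 9)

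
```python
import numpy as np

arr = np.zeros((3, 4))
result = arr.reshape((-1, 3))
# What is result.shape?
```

(4, 3)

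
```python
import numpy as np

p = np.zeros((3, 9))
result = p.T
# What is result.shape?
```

(9, 3)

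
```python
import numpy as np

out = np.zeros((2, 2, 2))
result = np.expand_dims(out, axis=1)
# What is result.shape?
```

(2, 1, 2, 2)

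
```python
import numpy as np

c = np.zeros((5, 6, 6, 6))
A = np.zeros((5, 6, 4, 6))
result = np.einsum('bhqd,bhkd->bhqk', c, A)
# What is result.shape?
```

(5, 6, 6, 4)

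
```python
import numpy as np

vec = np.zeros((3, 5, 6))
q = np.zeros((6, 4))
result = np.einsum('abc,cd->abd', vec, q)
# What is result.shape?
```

(3, 5, 4)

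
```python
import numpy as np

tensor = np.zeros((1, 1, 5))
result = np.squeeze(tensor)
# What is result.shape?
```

(5,)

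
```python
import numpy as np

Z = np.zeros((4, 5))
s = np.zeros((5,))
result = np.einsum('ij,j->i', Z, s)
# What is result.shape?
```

(4,)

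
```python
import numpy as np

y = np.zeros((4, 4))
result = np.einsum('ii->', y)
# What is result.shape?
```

()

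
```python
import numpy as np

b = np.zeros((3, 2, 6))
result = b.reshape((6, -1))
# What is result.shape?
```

(6, 6)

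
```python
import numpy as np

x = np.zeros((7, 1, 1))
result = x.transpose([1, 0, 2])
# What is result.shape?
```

(1, 7, 1)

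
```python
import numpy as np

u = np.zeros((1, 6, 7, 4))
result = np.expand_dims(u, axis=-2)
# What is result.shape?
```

(1, 6, 7, 1, 4)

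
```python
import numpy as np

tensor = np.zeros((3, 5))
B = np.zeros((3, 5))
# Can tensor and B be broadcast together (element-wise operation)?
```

Yes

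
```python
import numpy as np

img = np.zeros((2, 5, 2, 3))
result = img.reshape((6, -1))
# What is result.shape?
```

(6, 10)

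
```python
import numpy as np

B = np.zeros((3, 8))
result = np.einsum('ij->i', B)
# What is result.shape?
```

(3,)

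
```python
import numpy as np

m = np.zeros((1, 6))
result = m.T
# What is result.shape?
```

(6, 1)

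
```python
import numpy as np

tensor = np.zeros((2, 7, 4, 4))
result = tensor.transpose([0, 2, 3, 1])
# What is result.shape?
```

(2, 4, 4, 7)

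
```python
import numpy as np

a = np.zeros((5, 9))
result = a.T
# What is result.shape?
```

(9, 5)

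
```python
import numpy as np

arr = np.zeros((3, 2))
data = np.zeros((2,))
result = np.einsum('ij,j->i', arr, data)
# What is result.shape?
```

(3,)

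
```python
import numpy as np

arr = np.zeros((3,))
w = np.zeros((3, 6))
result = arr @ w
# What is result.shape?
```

(6,)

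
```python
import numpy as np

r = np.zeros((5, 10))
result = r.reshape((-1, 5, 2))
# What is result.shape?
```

(5, 5, 2)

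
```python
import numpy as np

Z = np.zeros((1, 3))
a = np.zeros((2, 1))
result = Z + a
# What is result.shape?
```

(2, 3)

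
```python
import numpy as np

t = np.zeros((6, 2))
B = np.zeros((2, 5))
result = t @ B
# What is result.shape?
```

(6, 5)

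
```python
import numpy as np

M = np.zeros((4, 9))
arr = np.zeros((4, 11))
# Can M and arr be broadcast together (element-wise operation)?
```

No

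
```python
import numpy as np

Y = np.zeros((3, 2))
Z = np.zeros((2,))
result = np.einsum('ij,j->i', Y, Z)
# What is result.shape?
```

(3,)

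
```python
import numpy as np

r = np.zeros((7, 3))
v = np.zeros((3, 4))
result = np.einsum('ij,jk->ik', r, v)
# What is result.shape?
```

(7, 4)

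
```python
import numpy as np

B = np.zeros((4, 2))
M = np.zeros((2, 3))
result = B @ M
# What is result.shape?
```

(4, 3)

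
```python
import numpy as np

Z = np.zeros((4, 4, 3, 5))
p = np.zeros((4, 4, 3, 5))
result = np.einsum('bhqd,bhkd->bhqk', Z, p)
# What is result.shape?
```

(4, 4, 3, 3)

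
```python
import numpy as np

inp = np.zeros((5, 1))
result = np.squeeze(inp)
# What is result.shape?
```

(5,)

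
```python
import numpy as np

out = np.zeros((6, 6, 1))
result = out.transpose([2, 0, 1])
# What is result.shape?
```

(1, 6, 6)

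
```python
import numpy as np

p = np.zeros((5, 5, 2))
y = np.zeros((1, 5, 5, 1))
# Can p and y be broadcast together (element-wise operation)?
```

Yes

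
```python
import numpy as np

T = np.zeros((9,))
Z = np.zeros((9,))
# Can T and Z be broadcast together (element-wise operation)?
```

Yes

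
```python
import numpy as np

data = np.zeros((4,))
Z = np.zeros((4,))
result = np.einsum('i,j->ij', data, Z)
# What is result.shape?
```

(4, 4)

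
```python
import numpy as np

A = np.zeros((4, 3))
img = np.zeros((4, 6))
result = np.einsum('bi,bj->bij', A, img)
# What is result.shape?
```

(4, 3, 6)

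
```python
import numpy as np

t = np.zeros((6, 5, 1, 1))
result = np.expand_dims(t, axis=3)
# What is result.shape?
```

(6, 5, 1, 1, 1)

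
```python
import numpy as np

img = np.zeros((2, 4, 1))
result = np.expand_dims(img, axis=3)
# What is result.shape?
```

(2, 4, 1, 1)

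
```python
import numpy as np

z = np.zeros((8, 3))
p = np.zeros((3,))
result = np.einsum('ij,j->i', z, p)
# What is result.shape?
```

(8,)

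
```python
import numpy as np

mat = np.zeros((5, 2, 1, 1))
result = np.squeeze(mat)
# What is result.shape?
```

(5, 2)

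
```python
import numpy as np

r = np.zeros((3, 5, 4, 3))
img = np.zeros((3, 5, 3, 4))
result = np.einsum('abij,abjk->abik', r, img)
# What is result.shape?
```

(3, 5, 4, 4)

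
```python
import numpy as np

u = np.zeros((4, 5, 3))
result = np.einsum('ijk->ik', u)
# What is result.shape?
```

(4, 3)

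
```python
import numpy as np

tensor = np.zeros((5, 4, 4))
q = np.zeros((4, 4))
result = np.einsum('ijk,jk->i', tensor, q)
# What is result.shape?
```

(5,)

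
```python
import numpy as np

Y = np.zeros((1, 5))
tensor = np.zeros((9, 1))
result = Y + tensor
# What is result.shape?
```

(9, 5)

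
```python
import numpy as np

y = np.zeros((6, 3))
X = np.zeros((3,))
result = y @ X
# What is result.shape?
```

(6,)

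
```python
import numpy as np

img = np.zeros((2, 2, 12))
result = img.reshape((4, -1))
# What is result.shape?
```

(4, 12)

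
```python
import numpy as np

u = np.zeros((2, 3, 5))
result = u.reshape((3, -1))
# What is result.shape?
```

(3, 10)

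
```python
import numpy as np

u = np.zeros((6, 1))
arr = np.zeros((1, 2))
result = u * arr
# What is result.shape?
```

(6, 2)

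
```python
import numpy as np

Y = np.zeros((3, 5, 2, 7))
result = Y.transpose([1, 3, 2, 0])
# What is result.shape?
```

(5, 7, 2, 3)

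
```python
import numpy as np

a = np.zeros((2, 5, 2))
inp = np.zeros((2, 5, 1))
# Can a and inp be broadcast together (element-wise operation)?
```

Yes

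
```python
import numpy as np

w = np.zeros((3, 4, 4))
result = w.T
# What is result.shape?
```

(4, 4, 3)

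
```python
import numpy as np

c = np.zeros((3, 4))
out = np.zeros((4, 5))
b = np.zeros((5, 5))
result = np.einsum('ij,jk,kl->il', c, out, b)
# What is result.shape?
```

(3, 5)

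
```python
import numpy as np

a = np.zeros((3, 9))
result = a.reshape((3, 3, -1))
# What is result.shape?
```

(3, 3, 3)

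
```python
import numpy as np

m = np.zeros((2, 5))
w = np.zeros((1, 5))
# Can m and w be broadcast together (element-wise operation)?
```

Yes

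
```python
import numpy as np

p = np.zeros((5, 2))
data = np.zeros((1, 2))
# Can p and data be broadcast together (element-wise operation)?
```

Yes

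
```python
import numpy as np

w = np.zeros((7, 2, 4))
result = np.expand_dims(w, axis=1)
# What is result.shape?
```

(7, 1, 2, 4)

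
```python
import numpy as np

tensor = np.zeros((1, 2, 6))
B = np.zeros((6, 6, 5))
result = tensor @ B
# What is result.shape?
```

(6, 2, 5)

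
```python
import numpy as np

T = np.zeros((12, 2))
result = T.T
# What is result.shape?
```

(2, 12)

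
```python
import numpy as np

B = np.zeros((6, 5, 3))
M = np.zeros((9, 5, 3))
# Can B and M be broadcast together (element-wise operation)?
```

No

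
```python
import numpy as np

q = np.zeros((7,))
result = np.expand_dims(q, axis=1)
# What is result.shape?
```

(7, 1)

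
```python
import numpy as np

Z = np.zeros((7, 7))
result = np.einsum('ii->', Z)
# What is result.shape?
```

()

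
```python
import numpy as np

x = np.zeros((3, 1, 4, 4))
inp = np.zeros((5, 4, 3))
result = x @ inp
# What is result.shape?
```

(3, 5, 4, 3)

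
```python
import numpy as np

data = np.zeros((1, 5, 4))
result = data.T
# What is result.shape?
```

(4, 5, 1)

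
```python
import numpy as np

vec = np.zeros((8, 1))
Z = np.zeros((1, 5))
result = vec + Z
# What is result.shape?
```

(8, 5)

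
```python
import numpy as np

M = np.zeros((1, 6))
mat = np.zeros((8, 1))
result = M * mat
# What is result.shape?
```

(8, 6)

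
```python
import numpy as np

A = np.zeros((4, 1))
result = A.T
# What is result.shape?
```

(1, 4)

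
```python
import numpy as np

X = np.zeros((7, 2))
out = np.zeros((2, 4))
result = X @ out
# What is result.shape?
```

(7, 4)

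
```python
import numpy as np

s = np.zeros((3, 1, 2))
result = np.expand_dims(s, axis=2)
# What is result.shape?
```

(3, 1, 1, 2)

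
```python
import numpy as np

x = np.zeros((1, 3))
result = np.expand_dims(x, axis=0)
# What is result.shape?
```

(1, 1, 3)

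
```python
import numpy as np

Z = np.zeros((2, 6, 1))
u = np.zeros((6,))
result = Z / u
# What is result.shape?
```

(2, 6, 6)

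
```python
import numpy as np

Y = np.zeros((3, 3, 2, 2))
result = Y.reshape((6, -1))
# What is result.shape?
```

(6, 6)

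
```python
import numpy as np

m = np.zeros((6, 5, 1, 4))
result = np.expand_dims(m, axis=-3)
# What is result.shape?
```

(6, 5, 1, 1, 4)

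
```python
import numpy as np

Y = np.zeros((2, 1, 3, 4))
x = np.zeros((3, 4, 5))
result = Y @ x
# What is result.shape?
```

(2, 3, 3, 5)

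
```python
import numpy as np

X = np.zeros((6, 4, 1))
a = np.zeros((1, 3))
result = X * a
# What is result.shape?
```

(6, 4, 3)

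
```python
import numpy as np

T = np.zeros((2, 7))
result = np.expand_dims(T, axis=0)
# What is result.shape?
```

(1, 2, 7)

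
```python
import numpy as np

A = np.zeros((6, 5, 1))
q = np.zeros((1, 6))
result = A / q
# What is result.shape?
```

(6, 5, 6)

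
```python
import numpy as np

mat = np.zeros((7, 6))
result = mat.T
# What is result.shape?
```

(6, 7)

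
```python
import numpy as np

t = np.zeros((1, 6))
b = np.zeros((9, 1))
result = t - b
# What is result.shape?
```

(9, 6)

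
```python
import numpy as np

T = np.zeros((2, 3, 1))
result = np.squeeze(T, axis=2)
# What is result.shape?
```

(2, 3)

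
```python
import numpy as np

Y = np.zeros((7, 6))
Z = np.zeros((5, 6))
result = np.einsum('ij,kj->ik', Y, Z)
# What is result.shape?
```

(7, 5)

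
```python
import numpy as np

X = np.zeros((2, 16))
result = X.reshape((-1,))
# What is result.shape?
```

(32,)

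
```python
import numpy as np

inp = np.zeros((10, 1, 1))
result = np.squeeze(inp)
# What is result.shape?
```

(10,)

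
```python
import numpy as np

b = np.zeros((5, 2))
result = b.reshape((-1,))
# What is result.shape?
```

(10,)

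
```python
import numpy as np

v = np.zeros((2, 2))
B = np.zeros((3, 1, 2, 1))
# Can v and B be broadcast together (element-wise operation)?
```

Yes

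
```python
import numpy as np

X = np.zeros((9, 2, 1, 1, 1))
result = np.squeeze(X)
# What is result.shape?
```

(9, 2)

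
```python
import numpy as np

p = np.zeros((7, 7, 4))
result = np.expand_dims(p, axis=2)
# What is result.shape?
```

(7, 7, 1, 4)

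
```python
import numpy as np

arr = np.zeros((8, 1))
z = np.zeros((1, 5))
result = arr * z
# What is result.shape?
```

(8, 5)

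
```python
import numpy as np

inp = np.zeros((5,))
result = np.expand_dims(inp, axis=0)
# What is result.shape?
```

(1, 5)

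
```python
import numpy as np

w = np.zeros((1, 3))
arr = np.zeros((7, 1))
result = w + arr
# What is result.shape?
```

(7, 3)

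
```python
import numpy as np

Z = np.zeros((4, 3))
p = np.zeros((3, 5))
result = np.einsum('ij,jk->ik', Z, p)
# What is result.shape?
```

(4, 5)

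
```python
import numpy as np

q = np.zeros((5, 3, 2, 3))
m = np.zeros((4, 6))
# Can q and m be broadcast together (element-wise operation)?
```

No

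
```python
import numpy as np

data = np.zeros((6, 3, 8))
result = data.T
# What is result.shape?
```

(8, 3, 6)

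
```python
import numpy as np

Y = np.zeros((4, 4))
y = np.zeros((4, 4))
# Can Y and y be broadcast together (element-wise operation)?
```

Yes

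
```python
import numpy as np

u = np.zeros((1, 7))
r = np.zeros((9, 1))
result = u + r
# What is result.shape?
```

(9, 7)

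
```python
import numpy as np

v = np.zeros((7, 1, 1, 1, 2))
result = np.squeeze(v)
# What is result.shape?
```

(7, 2)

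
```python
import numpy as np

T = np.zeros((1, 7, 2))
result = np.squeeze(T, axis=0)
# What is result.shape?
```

(7, 2)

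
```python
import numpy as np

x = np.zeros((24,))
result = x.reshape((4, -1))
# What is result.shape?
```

(4, 6)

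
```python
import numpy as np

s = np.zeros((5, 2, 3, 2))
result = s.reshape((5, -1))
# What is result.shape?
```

(5, 12)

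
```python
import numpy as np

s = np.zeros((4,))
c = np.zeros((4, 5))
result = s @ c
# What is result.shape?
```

(5,)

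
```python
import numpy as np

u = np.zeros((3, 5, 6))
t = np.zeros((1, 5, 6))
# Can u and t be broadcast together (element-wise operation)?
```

Yes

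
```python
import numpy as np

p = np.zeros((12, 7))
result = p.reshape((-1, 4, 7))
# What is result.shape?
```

(3, 4, 7)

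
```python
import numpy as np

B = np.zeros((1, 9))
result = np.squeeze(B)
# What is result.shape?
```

(9,)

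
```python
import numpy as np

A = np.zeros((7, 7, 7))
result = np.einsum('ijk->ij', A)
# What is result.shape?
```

(7, 7)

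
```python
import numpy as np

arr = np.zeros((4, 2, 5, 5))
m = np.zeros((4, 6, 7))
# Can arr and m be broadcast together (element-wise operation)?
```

No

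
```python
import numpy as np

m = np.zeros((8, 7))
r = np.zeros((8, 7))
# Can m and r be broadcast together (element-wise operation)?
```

Yes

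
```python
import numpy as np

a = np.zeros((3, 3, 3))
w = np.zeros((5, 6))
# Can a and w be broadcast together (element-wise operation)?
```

No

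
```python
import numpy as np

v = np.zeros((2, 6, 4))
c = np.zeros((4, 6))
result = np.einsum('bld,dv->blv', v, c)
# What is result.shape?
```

(2, 6, 6)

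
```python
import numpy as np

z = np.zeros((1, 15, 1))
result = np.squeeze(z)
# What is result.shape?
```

(15,)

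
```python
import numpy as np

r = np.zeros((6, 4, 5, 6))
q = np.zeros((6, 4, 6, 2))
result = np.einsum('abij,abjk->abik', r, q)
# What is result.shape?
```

(6, 4, 5, 2)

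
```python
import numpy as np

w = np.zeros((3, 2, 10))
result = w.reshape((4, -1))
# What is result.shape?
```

(4, 15)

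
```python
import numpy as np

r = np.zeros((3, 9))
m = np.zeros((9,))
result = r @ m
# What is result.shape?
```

(3,)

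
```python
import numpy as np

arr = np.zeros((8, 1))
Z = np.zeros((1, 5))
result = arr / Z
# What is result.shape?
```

(8, 5)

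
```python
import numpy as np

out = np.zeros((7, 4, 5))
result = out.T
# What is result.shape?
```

(5, 4, 7)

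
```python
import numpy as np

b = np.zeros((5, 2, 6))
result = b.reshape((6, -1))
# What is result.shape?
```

(6, 10)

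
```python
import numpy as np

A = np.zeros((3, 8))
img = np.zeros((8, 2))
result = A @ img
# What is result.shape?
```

(3, 2)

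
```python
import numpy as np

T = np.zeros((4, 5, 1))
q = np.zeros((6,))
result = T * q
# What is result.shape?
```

(4, 5, 6)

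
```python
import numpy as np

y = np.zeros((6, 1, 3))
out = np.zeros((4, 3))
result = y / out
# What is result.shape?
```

(6, 4, 3)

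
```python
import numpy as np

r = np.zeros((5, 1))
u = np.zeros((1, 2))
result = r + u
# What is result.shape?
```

(5, 2)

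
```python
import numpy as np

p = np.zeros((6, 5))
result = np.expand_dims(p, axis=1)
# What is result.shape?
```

(6, 1, 5)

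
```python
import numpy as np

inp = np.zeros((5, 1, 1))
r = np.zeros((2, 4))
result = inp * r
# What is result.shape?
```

(5, 2, 4)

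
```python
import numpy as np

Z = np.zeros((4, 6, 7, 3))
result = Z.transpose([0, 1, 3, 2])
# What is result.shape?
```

(4, 6, 3, 7)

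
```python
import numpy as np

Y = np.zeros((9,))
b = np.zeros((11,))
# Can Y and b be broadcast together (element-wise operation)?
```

No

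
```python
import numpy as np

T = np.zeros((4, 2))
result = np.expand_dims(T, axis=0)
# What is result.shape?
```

(1, 4, 2)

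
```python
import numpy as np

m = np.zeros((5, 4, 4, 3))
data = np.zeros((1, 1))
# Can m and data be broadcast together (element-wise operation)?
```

Yes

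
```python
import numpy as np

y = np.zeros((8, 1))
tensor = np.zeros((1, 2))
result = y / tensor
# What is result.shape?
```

(8, 2)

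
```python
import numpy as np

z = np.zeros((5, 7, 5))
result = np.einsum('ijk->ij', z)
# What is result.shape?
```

(5, 7)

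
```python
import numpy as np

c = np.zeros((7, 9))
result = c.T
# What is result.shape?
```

(9, 7)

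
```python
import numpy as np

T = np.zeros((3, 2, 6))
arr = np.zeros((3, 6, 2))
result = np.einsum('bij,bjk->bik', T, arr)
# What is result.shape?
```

(3, 2, 2)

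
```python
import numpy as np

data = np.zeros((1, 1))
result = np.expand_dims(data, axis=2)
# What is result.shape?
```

(1, 1, 1)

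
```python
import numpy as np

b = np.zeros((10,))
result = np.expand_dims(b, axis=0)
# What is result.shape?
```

(1, 10)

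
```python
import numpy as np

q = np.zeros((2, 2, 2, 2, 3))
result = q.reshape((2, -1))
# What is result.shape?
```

(2, 24)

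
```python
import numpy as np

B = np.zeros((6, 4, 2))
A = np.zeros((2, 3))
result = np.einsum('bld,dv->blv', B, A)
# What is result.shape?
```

(6, 4, 3)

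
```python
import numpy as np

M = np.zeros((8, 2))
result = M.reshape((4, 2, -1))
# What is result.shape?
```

(4, 2, 2)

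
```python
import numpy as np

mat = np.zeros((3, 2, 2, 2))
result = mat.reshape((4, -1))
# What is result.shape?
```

(4, 6)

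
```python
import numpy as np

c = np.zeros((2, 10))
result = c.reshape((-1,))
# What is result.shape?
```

(20,)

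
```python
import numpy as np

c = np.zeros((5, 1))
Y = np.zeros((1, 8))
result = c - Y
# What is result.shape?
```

(5, 8)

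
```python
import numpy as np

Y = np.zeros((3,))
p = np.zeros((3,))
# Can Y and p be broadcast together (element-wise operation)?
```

Yes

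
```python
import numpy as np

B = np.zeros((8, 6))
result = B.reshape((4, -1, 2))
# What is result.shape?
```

(4, 6, 2)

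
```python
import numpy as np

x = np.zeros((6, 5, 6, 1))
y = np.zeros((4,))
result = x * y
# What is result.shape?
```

(6, 5, 6, 4)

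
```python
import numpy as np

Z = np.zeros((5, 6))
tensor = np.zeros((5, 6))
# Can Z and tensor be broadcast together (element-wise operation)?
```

Yes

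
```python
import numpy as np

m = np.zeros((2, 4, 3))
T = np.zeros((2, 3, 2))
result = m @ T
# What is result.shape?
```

(2, 4, 2)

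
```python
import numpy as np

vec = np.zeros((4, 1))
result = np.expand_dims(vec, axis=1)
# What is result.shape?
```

(4, 1, 1)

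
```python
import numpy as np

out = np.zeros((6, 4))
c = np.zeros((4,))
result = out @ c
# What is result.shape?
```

(6,)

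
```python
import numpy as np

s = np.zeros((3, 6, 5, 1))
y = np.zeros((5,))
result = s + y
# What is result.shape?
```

(3, 6, 5, 5)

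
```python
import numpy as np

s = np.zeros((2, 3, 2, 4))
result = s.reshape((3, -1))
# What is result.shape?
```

(3, 16)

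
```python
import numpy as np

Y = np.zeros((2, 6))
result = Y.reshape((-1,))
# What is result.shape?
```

(12,)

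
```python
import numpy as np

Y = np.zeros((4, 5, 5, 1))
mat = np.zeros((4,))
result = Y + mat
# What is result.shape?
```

(4, 5, 5, 4)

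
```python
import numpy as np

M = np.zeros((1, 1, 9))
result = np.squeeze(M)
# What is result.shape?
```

(9,)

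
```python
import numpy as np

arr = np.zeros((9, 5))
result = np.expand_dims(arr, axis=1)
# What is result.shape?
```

(9, 1, 5)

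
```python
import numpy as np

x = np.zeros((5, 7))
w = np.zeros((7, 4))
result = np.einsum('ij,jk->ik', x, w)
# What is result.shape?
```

(5, 4)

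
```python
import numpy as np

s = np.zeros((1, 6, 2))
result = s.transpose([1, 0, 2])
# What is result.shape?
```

(6, 1, 2)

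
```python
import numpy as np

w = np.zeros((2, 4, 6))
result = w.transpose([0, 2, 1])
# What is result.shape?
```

(2, 6, 4)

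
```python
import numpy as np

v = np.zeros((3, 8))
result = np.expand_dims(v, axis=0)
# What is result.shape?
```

(1, 3, 8)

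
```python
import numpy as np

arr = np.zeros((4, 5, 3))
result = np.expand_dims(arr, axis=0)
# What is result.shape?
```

(1, 4, 5, 3)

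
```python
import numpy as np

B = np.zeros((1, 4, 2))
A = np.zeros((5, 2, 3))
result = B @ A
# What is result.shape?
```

(5, 4, 3)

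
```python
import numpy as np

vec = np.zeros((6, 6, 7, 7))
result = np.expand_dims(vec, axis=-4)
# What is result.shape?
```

(6, 1, 6, 7, 7)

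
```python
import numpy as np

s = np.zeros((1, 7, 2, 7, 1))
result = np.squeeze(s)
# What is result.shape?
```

(7, 2, 7)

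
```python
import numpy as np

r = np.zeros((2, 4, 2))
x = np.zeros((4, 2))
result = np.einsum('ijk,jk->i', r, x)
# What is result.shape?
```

(2,)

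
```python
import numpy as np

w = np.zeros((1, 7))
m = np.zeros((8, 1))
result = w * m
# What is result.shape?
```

(8, 7)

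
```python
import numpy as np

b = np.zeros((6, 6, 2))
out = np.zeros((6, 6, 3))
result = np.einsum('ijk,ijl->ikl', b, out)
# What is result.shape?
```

(6, 2, 3)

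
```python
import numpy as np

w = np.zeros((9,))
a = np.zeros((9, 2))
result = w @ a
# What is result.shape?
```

(2,)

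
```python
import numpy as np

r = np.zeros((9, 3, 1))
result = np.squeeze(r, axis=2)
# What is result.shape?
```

(9, 3)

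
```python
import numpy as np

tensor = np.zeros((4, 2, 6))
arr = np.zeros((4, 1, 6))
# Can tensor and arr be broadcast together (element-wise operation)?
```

Yes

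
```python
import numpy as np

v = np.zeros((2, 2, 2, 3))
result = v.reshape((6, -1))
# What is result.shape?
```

(6, 4)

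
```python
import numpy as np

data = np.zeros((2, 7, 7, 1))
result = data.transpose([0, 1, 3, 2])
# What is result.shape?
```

(2, 7, 1, 7)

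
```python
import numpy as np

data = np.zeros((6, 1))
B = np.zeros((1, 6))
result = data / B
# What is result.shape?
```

(6, 6)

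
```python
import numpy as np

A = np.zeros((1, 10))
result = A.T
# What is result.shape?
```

(10, 1)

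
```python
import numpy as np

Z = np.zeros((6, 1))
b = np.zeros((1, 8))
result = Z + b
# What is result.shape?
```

(6, 8)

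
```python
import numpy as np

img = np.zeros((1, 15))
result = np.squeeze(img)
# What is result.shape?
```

(15,)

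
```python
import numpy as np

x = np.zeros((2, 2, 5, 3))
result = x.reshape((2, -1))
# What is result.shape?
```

(2, 30)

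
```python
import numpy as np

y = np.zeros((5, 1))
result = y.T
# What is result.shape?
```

(1, 5)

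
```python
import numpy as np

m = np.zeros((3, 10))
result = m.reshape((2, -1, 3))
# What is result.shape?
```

(2, 5, 3)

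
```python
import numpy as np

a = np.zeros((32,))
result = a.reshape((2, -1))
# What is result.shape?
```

(2, 16)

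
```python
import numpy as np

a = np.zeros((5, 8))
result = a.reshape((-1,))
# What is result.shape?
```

(40,)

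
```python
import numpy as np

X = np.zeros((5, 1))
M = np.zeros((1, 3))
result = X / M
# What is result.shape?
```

(5, 3)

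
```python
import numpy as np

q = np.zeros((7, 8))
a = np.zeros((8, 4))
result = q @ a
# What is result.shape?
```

(7, 4)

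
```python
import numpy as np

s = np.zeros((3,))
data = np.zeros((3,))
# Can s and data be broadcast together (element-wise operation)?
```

Yes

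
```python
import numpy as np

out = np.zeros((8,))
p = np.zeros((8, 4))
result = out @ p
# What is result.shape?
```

(4,)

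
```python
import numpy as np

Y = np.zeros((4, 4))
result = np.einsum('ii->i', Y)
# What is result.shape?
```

(4,)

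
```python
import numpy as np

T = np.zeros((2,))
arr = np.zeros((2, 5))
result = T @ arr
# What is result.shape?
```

(5,)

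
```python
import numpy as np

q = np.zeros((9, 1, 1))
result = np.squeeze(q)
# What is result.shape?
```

(9,)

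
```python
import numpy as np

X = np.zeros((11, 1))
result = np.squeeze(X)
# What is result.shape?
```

(11,)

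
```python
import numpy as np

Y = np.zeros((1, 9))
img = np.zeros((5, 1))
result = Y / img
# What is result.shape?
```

(5, 9)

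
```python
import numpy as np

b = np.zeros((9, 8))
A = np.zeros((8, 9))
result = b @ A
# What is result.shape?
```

(9, 9)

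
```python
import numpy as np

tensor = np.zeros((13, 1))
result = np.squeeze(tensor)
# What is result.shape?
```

(13,)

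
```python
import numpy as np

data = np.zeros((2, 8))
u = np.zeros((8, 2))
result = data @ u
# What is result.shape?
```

(2, 2)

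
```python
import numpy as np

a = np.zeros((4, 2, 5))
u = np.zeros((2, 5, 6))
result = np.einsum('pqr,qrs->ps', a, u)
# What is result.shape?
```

(4, 6)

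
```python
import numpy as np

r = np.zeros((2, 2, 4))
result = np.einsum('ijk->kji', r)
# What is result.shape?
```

(4, 2, 2)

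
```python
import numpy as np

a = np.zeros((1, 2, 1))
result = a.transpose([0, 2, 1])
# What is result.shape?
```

(1, 1, 2)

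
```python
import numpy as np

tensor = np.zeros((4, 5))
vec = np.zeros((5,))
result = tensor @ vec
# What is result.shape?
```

(4,)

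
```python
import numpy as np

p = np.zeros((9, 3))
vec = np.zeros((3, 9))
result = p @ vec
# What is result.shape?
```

(9, 9)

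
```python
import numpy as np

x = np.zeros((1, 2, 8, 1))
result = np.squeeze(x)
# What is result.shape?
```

(2, 8)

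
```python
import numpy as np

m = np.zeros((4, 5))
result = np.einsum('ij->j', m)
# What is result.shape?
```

(5,)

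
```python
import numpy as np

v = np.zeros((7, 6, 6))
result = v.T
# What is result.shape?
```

(6, 6, 7)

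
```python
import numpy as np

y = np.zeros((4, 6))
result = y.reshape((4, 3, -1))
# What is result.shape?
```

(4, 3, 2)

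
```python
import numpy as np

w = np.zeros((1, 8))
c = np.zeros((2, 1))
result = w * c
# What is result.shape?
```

(2, 8)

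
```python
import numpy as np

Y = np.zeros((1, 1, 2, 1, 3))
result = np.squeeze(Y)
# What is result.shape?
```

(2, 3)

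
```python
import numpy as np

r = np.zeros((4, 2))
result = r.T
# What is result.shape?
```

(2, 4)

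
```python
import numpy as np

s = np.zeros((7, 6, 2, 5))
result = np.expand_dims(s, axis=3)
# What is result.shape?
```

(7, 6, 2, 1, 5)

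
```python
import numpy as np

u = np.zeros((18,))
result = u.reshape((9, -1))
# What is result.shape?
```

(9, 2)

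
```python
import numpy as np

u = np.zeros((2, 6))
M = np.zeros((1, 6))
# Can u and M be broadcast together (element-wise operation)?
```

Yes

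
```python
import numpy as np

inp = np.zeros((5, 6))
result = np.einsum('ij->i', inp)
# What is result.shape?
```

(5,)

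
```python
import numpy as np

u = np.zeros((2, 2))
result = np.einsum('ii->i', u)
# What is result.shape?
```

(2,)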